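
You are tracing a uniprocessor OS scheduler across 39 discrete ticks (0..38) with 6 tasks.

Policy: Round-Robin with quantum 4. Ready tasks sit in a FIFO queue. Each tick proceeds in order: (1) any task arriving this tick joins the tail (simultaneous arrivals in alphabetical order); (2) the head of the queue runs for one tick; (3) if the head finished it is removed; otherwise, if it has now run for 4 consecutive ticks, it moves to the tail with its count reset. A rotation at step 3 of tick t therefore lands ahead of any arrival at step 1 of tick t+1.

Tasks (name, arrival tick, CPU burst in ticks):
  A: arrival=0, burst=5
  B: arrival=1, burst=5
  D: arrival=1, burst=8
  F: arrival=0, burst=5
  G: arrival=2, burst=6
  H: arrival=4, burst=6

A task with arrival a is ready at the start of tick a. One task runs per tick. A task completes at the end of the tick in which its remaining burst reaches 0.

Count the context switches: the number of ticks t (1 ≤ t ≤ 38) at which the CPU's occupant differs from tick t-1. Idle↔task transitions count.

context switches = 12

t=0: queue=[A,F] q_used=0 → run A
t=1: queue=[A,F,B,D] q_used=1 → run A
t=2: queue=[A,F,B,D,G] q_used=2 → run A
t=3: queue=[A,F,B,D,G] q_used=3 → run A
t=4: queue=[F,B,D,G,A,H] q_used=0 → run F
t=5: queue=[F,B,D,G,A,H] q_used=1 → run F
t=6: queue=[F,B,D,G,A,H] q_used=2 → run F
t=7: queue=[F,B,D,G,A,H] q_used=3 → run F
t=8: queue=[B,D,G,A,H,F] q_used=0 → run B
t=9: queue=[B,D,G,A,H,F] q_used=1 → run B
t=10: queue=[B,D,G,A,H,F] q_used=2 → run B
t=11: queue=[B,D,G,A,H,F] q_used=3 → run B
t=12: queue=[D,G,A,H,F,B] q_used=0 → run D
t=13: queue=[D,G,A,H,F,B] q_used=1 → run D
t=14: queue=[D,G,A,H,F,B] q_used=2 → run D
t=15: queue=[D,G,A,H,F,B] q_used=3 → run D
t=16: queue=[G,A,H,F,B,D] q_used=0 → run G
t=17: queue=[G,A,H,F,B,D] q_used=1 → run G
t=18: queue=[G,A,H,F,B,D] q_used=2 → run G
t=19: queue=[G,A,H,F,B,D] q_used=3 → run G
t=20: queue=[A,H,F,B,D,G] q_used=0 → run A
t=21: queue=[H,F,B,D,G] q_used=0 → run H
t=22: queue=[H,F,B,D,G] q_used=1 → run H
t=23: queue=[H,F,B,D,G] q_used=2 → run H
t=24: queue=[H,F,B,D,G] q_used=3 → run H
t=25: queue=[F,B,D,G,H] q_used=0 → run F
t=26: queue=[B,D,G,H] q_used=0 → run B
t=27: queue=[D,G,H] q_used=0 → run D
t=28: queue=[D,G,H] q_used=1 → run D
t=29: queue=[D,G,H] q_used=2 → run D
t=30: queue=[D,G,H] q_used=3 → run D
t=31: queue=[G,H] q_used=0 → run G
t=32: queue=[G,H] q_used=1 → run G
t=33: queue=[H] q_used=0 → run H
t=34: queue=[H] q_used=1 → run H
t=35: (idle)
t=36: (idle)
t=37: (idle)
t=38: (idle)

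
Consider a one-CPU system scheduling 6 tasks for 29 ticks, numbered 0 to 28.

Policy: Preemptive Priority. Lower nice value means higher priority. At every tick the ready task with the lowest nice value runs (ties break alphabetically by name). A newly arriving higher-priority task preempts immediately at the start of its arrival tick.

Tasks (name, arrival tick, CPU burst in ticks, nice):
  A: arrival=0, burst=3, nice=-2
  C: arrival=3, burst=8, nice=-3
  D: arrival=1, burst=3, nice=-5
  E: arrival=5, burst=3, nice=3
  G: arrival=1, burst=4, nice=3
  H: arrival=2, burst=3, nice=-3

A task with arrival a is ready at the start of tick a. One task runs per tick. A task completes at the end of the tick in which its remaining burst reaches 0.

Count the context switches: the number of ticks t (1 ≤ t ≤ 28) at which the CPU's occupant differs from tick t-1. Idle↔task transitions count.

context switches = 7

t=0: ready={A} → run A
t=1: ready={A,D,G} → run D
t=2: ready={A,D,G,H} → run D
t=3: ready={A,C,D,G,H} → run D
t=4: ready={A,C,G,H} → run C
t=5: ready={A,C,E,G,H} → run C
t=6: ready={A,C,E,G,H} → run C
t=7: ready={A,C,E,G,H} → run C
t=8: ready={A,C,E,G,H} → run C
t=9: ready={A,C,E,G,H} → run C
t=10: ready={A,C,E,G,H} → run C
t=11: ready={A,C,E,G,H} → run C
t=12: ready={A,E,G,H} → run H
t=13: ready={A,E,G,H} → run H
t=14: ready={A,E,G,H} → run H
t=15: ready={A,E,G} → run A
t=16: ready={A,E,G} → run A
t=17: ready={E,G} → run E
t=18: ready={E,G} → run E
t=19: ready={E,G} → run E
t=20: ready={G} → run G
t=21: ready={G} → run G
t=22: ready={G} → run G
t=23: ready={G} → run G
t=24: (idle)
t=25: (idle)
t=26: (idle)
t=27: (idle)
t=28: (idle)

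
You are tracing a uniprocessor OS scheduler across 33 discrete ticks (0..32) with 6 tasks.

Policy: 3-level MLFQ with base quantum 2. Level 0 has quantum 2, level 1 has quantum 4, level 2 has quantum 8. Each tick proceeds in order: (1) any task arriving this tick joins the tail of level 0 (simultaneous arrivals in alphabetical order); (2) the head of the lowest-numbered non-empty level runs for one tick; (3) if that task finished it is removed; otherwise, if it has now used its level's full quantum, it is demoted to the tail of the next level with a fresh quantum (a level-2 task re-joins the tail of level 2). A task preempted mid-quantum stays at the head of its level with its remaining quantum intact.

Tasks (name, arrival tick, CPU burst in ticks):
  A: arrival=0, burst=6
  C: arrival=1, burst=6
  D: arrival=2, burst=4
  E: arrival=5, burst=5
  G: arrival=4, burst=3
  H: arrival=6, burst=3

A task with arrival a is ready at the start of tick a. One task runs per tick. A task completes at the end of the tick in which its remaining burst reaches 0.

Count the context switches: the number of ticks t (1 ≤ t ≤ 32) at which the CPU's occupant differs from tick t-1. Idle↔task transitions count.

t=0: L0/L1/L2 = A/-/- → run A
t=1: L0/L1/L2 = AC/-/- → run A
t=2: L0/L1/L2 = CD/A/- → run C
t=3: L0/L1/L2 = CD/A/- → run C
t=4: L0/L1/L2 = DG/AC/- → run D
t=5: L0/L1/L2 = DGE/AC/- → run D
t=6: L0/L1/L2 = GEH/ACD/- → run G
t=7: L0/L1/L2 = GEH/ACD/- → run G
t=8: L0/L1/L2 = EH/ACDG/- → run E
t=9: L0/L1/L2 = EH/ACDG/- → run E
t=10: L0/L1/L2 = H/ACDGE/- → run H
t=11: L0/L1/L2 = H/ACDGE/- → run H
t=12: L0/L1/L2 = -/ACDGEH/- → run A
t=13: L0/L1/L2 = -/ACDGEH/- → run A
t=14: L0/L1/L2 = -/ACDGEH/- → run A
t=15: L0/L1/L2 = -/ACDGEH/- → run A
t=16: L0/L1/L2 = -/CDGEH/- → run C
t=17: L0/L1/L2 = -/CDGEH/- → run C
t=18: L0/L1/L2 = -/CDGEH/- → run C
t=19: L0/L1/L2 = -/CDGEH/- → run C
t=20: L0/L1/L2 = -/DGEH/- → run D
t=21: L0/L1/L2 = -/DGEH/- → run D
t=22: L0/L1/L2 = -/GEH/- → run G
t=23: L0/L1/L2 = -/EH/- → run E
t=24: L0/L1/L2 = -/EH/- → run E
t=25: L0/L1/L2 = -/EH/- → run E
t=26: L0/L1/L2 = -/H/- → run H
t=27: (idle)
t=28: (idle)
t=29: (idle)
t=30: (idle)
t=31: (idle)
t=32: (idle)

context switches = 12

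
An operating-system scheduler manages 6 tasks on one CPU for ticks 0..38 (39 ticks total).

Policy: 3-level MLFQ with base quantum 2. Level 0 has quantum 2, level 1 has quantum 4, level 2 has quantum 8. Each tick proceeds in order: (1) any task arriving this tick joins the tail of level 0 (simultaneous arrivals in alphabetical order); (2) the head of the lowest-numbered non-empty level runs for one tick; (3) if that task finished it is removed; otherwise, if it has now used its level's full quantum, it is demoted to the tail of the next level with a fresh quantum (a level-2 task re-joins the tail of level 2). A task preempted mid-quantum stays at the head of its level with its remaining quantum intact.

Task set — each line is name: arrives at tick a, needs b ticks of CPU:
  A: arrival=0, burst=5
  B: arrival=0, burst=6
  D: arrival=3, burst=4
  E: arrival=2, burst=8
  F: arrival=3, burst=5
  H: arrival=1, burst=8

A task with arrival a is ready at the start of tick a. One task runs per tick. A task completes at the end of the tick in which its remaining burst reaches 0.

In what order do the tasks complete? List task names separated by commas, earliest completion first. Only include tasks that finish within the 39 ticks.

completion order = A, B, D, F, H, E

t=0: L0/L1/L2 = AB/-/- → run A
t=1: L0/L1/L2 = ABH/-/- → run A
t=2: L0/L1/L2 = BHE/A/- → run B
t=3: L0/L1/L2 = BHEDF/A/- → run B
t=4: L0/L1/L2 = HEDF/AB/- → run H
t=5: L0/L1/L2 = HEDF/AB/- → run H
t=6: L0/L1/L2 = EDF/ABH/- → run E
t=7: L0/L1/L2 = EDF/ABH/- → run E
t=8: L0/L1/L2 = DF/ABHE/- → run D
t=9: L0/L1/L2 = DF/ABHE/- → run D
t=10: L0/L1/L2 = F/ABHED/- → run F
t=11: L0/L1/L2 = F/ABHED/- → run F
t=12: L0/L1/L2 = -/ABHEDF/- → run A
t=13: L0/L1/L2 = -/ABHEDF/- → run A
t=14: L0/L1/L2 = -/ABHEDF/- → run A
t=15: L0/L1/L2 = -/BHEDF/- → run B
t=16: L0/L1/L2 = -/BHEDF/- → run B
t=17: L0/L1/L2 = -/BHEDF/- → run B
t=18: L0/L1/L2 = -/BHEDF/- → run B
t=19: L0/L1/L2 = -/HEDF/- → run H
t=20: L0/L1/L2 = -/HEDF/- → run H
t=21: L0/L1/L2 = -/HEDF/- → run H
t=22: L0/L1/L2 = -/HEDF/- → run H
t=23: L0/L1/L2 = -/EDF/H → run E
t=24: L0/L1/L2 = -/EDF/H → run E
t=25: L0/L1/L2 = -/EDF/H → run E
t=26: L0/L1/L2 = -/EDF/H → run E
t=27: L0/L1/L2 = -/DF/HE → run D
t=28: L0/L1/L2 = -/DF/HE → run D
t=29: L0/L1/L2 = -/F/HE → run F
t=30: L0/L1/L2 = -/F/HE → run F
t=31: L0/L1/L2 = -/F/HE → run F
t=32: L0/L1/L2 = -/-/HE → run H
t=33: L0/L1/L2 = -/-/HE → run H
t=34: L0/L1/L2 = -/-/E → run E
t=35: L0/L1/L2 = -/-/E → run E
t=36: (idle)
t=37: (idle)
t=38: (idle)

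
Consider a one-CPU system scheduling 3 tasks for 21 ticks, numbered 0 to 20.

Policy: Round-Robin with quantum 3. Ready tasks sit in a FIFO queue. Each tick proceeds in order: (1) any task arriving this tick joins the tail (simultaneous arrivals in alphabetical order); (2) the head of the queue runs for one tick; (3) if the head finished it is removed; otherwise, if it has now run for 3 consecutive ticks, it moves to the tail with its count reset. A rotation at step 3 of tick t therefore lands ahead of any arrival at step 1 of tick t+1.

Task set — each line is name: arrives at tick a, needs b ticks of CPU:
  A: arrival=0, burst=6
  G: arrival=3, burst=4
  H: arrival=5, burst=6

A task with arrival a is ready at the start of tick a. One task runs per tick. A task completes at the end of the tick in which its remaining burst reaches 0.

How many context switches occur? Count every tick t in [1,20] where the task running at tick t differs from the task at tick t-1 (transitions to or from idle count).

t=0: queue=[A] q_used=0 → run A
t=1: queue=[A] q_used=1 → run A
t=2: queue=[A] q_used=2 → run A
t=3: queue=[A,G] q_used=0 → run A
t=4: queue=[A,G] q_used=1 → run A
t=5: queue=[A,G,H] q_used=2 → run A
t=6: queue=[G,H] q_used=0 → run G
t=7: queue=[G,H] q_used=1 → run G
t=8: queue=[G,H] q_used=2 → run G
t=9: queue=[H,G] q_used=0 → run H
t=10: queue=[H,G] q_used=1 → run H
t=11: queue=[H,G] q_used=2 → run H
t=12: queue=[G,H] q_used=0 → run G
t=13: queue=[H] q_used=0 → run H
t=14: queue=[H] q_used=1 → run H
t=15: queue=[H] q_used=2 → run H
t=16: (idle)
t=17: (idle)
t=18: (idle)
t=19: (idle)
t=20: (idle)

context switches = 5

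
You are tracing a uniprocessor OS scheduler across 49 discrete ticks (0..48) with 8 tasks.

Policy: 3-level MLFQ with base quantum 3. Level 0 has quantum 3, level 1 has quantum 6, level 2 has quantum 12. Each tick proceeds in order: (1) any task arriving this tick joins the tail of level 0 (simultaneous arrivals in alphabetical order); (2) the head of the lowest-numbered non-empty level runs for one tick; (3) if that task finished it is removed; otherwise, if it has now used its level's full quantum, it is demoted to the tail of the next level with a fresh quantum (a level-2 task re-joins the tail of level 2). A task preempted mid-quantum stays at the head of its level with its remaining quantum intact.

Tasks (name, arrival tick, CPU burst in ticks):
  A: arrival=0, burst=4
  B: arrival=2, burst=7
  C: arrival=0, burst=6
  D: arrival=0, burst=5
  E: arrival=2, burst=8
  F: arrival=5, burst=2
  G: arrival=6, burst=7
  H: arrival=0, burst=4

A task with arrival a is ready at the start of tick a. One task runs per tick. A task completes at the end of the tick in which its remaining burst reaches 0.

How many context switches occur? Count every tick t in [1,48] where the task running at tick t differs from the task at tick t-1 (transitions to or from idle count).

t=0: L0/L1/L2 = ACDH/-/- → run A
t=1: L0/L1/L2 = ACDH/-/- → run A
t=2: L0/L1/L2 = ACDHBE/-/- → run A
t=3: L0/L1/L2 = CDHBE/A/- → run C
t=4: L0/L1/L2 = CDHBE/A/- → run C
t=5: L0/L1/L2 = CDHBEF/A/- → run C
t=6: L0/L1/L2 = DHBEFG/AC/- → run D
t=7: L0/L1/L2 = DHBEFG/AC/- → run D
t=8: L0/L1/L2 = DHBEFG/AC/- → run D
t=9: L0/L1/L2 = HBEFG/ACD/- → run H
t=10: L0/L1/L2 = HBEFG/ACD/- → run H
t=11: L0/L1/L2 = HBEFG/ACD/- → run H
t=12: L0/L1/L2 = BEFG/ACDH/- → run B
t=13: L0/L1/L2 = BEFG/ACDH/- → run B
t=14: L0/L1/L2 = BEFG/ACDH/- → run B
t=15: L0/L1/L2 = EFG/ACDHB/- → run E
t=16: L0/L1/L2 = EFG/ACDHB/- → run E
t=17: L0/L1/L2 = EFG/ACDHB/- → run E
t=18: L0/L1/L2 = FG/ACDHBE/- → run F
t=19: L0/L1/L2 = FG/ACDHBE/- → run F
t=20: L0/L1/L2 = G/ACDHBE/- → run G
t=21: L0/L1/L2 = G/ACDHBE/- → run G
t=22: L0/L1/L2 = G/ACDHBE/- → run G
t=23: L0/L1/L2 = -/ACDHBEG/- → run A
t=24: L0/L1/L2 = -/CDHBEG/- → run C
t=25: L0/L1/L2 = -/CDHBEG/- → run C
t=26: L0/L1/L2 = -/CDHBEG/- → run C
t=27: L0/L1/L2 = -/DHBEG/- → run D
t=28: L0/L1/L2 = -/DHBEG/- → run D
t=29: L0/L1/L2 = -/HBEG/- → run H
t=30: L0/L1/L2 = -/BEG/- → run B
t=31: L0/L1/L2 = -/BEG/- → run B
t=32: L0/L1/L2 = -/BEG/- → run B
t=33: L0/L1/L2 = -/BEG/- → run B
t=34: L0/L1/L2 = -/EG/- → run E
t=35: L0/L1/L2 = -/EG/- → run E
t=36: L0/L1/L2 = -/EG/- → run E
t=37: L0/L1/L2 = -/EG/- → run E
t=38: L0/L1/L2 = -/EG/- → run E
t=39: L0/L1/L2 = -/G/- → run G
t=40: L0/L1/L2 = -/G/- → run G
t=41: L0/L1/L2 = -/G/- → run G
t=42: L0/L1/L2 = -/G/- → run G
t=43: (idle)
t=44: (idle)
t=45: (idle)
t=46: (idle)
t=47: (idle)
t=48: (idle)

context switches = 15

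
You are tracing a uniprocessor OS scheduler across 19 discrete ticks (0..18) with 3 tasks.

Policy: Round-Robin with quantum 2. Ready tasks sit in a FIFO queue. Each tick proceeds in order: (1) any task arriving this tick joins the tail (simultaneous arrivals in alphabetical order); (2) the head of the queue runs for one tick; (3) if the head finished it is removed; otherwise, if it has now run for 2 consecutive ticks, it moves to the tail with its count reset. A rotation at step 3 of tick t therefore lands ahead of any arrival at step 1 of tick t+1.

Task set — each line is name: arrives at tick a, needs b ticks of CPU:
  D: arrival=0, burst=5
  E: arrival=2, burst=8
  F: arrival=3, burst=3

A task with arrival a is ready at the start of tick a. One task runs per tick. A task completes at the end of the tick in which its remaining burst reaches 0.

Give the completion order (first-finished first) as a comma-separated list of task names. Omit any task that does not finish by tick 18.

t=0: queue=[D] q_used=0 → run D
t=1: queue=[D] q_used=1 → run D
t=2: queue=[D,E] q_used=0 → run D
t=3: queue=[D,E,F] q_used=1 → run D
t=4: queue=[E,F,D] q_used=0 → run E
t=5: queue=[E,F,D] q_used=1 → run E
t=6: queue=[F,D,E] q_used=0 → run F
t=7: queue=[F,D,E] q_used=1 → run F
t=8: queue=[D,E,F] q_used=0 → run D
t=9: queue=[E,F] q_used=0 → run E
t=10: queue=[E,F] q_used=1 → run E
t=11: queue=[F,E] q_used=0 → run F
t=12: queue=[E] q_used=0 → run E
t=13: queue=[E] q_used=1 → run E
t=14: queue=[E] q_used=0 → run E
t=15: queue=[E] q_used=1 → run E
t=16: (idle)
t=17: (idle)
t=18: (idle)

completion order = D, F, E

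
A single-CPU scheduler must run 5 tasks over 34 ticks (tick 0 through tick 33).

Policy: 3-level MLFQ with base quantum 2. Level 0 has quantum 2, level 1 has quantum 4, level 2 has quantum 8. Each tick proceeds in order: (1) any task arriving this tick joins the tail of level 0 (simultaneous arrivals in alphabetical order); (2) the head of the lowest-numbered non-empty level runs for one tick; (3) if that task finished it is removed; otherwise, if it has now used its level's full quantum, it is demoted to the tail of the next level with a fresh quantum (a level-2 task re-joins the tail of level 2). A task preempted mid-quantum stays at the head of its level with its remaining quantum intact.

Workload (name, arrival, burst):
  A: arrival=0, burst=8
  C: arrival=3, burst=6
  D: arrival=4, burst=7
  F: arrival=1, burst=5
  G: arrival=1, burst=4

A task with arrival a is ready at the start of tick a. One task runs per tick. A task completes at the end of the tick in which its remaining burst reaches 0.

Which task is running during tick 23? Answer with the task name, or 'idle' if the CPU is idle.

t=0: L0/L1/L2 = A/-/- → run A
t=1: L0/L1/L2 = AFG/-/- → run A
t=2: L0/L1/L2 = FG/A/- → run F
t=3: L0/L1/L2 = FGC/A/- → run F
t=4: L0/L1/L2 = GCD/AF/- → run G
t=5: L0/L1/L2 = GCD/AF/- → run G
t=6: L0/L1/L2 = CD/AFG/- → run C
t=7: L0/L1/L2 = CD/AFG/- → run C
t=8: L0/L1/L2 = D/AFGC/- → run D
t=9: L0/L1/L2 = D/AFGC/- → run D
t=10: L0/L1/L2 = -/AFGCD/- → run A
t=11: L0/L1/L2 = -/AFGCD/- → run A
t=12: L0/L1/L2 = -/AFGCD/- → run A
t=13: L0/L1/L2 = -/AFGCD/- → run A
t=14: L0/L1/L2 = -/FGCD/A → run F
t=15: L0/L1/L2 = -/FGCD/A → run F
t=16: L0/L1/L2 = -/FGCD/A → run F
t=17: L0/L1/L2 = -/GCD/A → run G
t=18: L0/L1/L2 = -/GCD/A → run G
t=19: L0/L1/L2 = -/CD/A → run C
t=20: L0/L1/L2 = -/CD/A → run C
t=21: L0/L1/L2 = -/CD/A → run C
t=22: L0/L1/L2 = -/CD/A → run C
t=23: L0/L1/L2 = -/D/A → run D
t=24: L0/L1/L2 = -/D/A → run D
t=25: L0/L1/L2 = -/D/A → run D
t=26: L0/L1/L2 = -/D/A → run D
t=27: L0/L1/L2 = -/-/AD → run A
t=28: L0/L1/L2 = -/-/AD → run A
t=29: L0/L1/L2 = -/-/D → run D
t=30: (idle)
t=31: (idle)
t=32: (idle)
t=33: (idle)

running at tick 23 = D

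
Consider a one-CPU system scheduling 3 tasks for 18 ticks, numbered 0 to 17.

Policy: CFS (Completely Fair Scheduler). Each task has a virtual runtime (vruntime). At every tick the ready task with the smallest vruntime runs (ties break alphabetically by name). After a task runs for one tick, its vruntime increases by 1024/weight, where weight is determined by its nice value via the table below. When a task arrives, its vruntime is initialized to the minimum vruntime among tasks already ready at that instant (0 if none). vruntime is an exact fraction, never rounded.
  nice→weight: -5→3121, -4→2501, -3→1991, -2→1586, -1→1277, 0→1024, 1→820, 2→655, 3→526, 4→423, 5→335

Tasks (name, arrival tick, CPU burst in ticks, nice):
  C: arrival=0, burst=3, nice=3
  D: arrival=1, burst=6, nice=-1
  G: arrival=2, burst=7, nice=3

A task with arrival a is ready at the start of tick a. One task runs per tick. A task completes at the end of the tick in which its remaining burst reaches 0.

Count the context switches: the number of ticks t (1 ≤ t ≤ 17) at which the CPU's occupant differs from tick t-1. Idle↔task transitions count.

context switches = 10

t=0: vr[C=0] → run C
t=1: vr[C=512/263 D=512/263] → run C
t=2: vr[C=1024/263 D=512/263 G=512/263] → run D
t=3: vr[C=1024/263 D=923136/335851 G=512/263] → run G
t=4: vr[C=1024/263 D=923136/335851 G=1024/263] → run D
t=5: vr[C=1024/263 D=1192448/335851 G=1024/263] → run D
t=6: vr[C=1024/263 D=1461760/335851 G=1024/263] → run C
t=7: vr[D=1461760/335851 G=1024/263] → run G
t=8: vr[D=1461760/335851 G=1536/263] → run D
t=9: vr[D=1731072/335851 G=1536/263] → run D
t=10: vr[D=2000384/335851 G=1536/263] → run G
t=11: vr[D=2000384/335851 G=2048/263] → run D
t=12: vr[G=2048/263] → run G
t=13: vr[G=2560/263] → run G
t=14: vr[G=3072/263] → run G
t=15: vr[G=3584/263] → run G
t=16: (idle)
t=17: (idle)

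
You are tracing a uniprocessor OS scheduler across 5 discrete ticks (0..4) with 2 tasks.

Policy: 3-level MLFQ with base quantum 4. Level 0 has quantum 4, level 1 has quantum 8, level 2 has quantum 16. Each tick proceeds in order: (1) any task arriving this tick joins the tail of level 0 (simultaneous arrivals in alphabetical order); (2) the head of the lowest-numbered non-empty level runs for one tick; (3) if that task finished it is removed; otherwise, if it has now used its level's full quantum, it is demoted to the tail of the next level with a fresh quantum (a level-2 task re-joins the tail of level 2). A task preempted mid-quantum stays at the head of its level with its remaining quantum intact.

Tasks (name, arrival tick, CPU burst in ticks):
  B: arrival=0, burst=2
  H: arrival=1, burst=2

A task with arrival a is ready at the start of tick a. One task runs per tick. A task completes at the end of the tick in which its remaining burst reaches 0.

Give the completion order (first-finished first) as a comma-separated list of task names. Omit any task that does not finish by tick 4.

completion order = B, H

t=0: L0/L1/L2 = B/-/- → run B
t=1: L0/L1/L2 = BH/-/- → run B
t=2: L0/L1/L2 = H/-/- → run H
t=3: L0/L1/L2 = H/-/- → run H
t=4: (idle)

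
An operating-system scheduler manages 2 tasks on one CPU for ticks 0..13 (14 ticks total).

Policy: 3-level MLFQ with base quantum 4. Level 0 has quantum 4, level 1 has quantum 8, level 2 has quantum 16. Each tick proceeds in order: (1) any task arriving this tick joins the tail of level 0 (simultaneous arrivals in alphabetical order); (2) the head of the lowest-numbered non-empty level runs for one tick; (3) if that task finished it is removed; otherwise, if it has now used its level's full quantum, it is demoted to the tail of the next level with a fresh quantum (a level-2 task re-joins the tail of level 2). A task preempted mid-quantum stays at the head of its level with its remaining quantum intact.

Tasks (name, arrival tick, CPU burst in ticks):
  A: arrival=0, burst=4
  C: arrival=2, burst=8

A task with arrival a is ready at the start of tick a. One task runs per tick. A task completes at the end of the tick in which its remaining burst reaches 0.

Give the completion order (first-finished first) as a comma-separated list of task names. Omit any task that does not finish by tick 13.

t=0: L0/L1/L2 = A/-/- → run A
t=1: L0/L1/L2 = A/-/- → run A
t=2: L0/L1/L2 = AC/-/- → run A
t=3: L0/L1/L2 = AC/-/- → run A
t=4: L0/L1/L2 = C/-/- → run C
t=5: L0/L1/L2 = C/-/- → run C
t=6: L0/L1/L2 = C/-/- → run C
t=7: L0/L1/L2 = C/-/- → run C
t=8: L0/L1/L2 = -/C/- → run C
t=9: L0/L1/L2 = -/C/- → run C
t=10: L0/L1/L2 = -/C/- → run C
t=11: L0/L1/L2 = -/C/- → run C
t=12: (idle)
t=13: (idle)

completion order = A, C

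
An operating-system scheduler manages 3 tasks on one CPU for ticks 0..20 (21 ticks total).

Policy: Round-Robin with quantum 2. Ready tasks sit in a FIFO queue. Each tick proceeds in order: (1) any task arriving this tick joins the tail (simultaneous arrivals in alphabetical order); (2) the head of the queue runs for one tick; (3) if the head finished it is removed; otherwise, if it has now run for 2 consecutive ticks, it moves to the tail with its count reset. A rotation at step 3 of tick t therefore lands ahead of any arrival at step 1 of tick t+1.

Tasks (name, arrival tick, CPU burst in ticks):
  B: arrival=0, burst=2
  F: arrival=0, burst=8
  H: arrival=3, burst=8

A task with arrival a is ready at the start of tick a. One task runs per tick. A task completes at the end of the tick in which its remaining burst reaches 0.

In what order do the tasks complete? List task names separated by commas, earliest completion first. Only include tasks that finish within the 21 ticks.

completion order = B, F, H

t=0: queue=[B,F] q_used=0 → run B
t=1: queue=[B,F] q_used=1 → run B
t=2: queue=[F] q_used=0 → run F
t=3: queue=[F,H] q_used=1 → run F
t=4: queue=[H,F] q_used=0 → run H
t=5: queue=[H,F] q_used=1 → run H
t=6: queue=[F,H] q_used=0 → run F
t=7: queue=[F,H] q_used=1 → run F
t=8: queue=[H,F] q_used=0 → run H
t=9: queue=[H,F] q_used=1 → run H
t=10: queue=[F,H] q_used=0 → run F
t=11: queue=[F,H] q_used=1 → run F
t=12: queue=[H,F] q_used=0 → run H
t=13: queue=[H,F] q_used=1 → run H
t=14: queue=[F,H] q_used=0 → run F
t=15: queue=[F,H] q_used=1 → run F
t=16: queue=[H] q_used=0 → run H
t=17: queue=[H] q_used=1 → run H
t=18: (idle)
t=19: (idle)
t=20: (idle)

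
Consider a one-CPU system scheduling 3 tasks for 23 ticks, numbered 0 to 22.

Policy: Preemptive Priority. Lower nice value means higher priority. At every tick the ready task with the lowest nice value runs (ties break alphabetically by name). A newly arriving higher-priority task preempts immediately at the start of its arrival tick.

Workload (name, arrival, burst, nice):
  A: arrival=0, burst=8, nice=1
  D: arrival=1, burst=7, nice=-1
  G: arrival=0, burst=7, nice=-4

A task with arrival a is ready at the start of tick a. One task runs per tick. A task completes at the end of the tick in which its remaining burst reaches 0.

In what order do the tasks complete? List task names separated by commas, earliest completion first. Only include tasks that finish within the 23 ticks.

completion order = G, D, A

t=0: ready={A,G} → run G
t=1: ready={A,D,G} → run G
t=2: ready={A,D,G} → run G
t=3: ready={A,D,G} → run G
t=4: ready={A,D,G} → run G
t=5: ready={A,D,G} → run G
t=6: ready={A,D,G} → run G
t=7: ready={A,D} → run D
t=8: ready={A,D} → run D
t=9: ready={A,D} → run D
t=10: ready={A,D} → run D
t=11: ready={A,D} → run D
t=12: ready={A,D} → run D
t=13: ready={A,D} → run D
t=14: ready={A} → run A
t=15: ready={A} → run A
t=16: ready={A} → run A
t=17: ready={A} → run A
t=18: ready={A} → run A
t=19: ready={A} → run A
t=20: ready={A} → run A
t=21: ready={A} → run A
t=22: (idle)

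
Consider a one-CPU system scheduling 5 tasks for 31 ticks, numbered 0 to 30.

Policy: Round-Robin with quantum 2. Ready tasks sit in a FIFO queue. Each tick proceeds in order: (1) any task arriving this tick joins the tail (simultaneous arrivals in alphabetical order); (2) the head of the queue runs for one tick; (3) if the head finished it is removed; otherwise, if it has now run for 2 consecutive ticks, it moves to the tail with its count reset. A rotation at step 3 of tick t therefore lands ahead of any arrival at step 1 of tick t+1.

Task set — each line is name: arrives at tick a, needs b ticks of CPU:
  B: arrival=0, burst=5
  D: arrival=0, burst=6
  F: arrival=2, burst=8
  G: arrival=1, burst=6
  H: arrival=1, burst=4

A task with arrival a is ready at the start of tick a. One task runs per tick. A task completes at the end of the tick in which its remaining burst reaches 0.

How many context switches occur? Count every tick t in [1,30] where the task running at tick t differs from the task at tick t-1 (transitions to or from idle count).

context switches = 14

t=0: queue=[B,D] q_used=0 → run B
t=1: queue=[B,D,G,H] q_used=1 → run B
t=2: queue=[D,G,H,B,F] q_used=0 → run D
t=3: queue=[D,G,H,B,F] q_used=1 → run D
t=4: queue=[G,H,B,F,D] q_used=0 → run G
t=5: queue=[G,H,B,F,D] q_used=1 → run G
t=6: queue=[H,B,F,D,G] q_used=0 → run H
t=7: queue=[H,B,F,D,G] q_used=1 → run H
t=8: queue=[B,F,D,G,H] q_used=0 → run B
t=9: queue=[B,F,D,G,H] q_used=1 → run B
t=10: queue=[F,D,G,H,B] q_used=0 → run F
t=11: queue=[F,D,G,H,B] q_used=1 → run F
t=12: queue=[D,G,H,B,F] q_used=0 → run D
t=13: queue=[D,G,H,B,F] q_used=1 → run D
t=14: queue=[G,H,B,F,D] q_used=0 → run G
t=15: queue=[G,H,B,F,D] q_used=1 → run G
t=16: queue=[H,B,F,D,G] q_used=0 → run H
t=17: queue=[H,B,F,D,G] q_used=1 → run H
t=18: queue=[B,F,D,G] q_used=0 → run B
t=19: queue=[F,D,G] q_used=0 → run F
t=20: queue=[F,D,G] q_used=1 → run F
t=21: queue=[D,G,F] q_used=0 → run D
t=22: queue=[D,G,F] q_used=1 → run D
t=23: queue=[G,F] q_used=0 → run G
t=24: queue=[G,F] q_used=1 → run G
t=25: queue=[F] q_used=0 → run F
t=26: queue=[F] q_used=1 → run F
t=27: queue=[F] q_used=0 → run F
t=28: queue=[F] q_used=1 → run F
t=29: (idle)
t=30: (idle)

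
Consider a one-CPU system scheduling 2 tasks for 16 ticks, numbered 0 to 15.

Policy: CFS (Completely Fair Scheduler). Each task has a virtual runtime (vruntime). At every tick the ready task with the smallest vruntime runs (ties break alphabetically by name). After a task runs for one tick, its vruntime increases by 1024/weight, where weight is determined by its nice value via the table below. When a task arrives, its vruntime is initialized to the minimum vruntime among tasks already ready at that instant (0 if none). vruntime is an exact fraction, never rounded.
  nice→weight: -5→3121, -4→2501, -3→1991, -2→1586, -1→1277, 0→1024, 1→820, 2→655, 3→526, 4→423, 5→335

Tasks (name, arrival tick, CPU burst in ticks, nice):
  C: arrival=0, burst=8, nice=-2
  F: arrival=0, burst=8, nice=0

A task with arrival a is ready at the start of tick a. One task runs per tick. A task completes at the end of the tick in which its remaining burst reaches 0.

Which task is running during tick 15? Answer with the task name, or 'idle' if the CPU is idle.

t=0: vr[C=0 F=0] → run C
t=1: vr[C=512/793 F=0] → run F
t=2: vr[C=512/793 F=1] → run C
t=3: vr[C=1024/793 F=1] → run F
t=4: vr[C=1024/793 F=2] → run C
t=5: vr[C=1536/793 F=2] → run C
t=6: vr[C=2048/793 F=2] → run F
t=7: vr[C=2048/793 F=3] → run C
t=8: vr[C=2560/793 F=3] → run F
t=9: vr[C=2560/793 F=4] → run C
t=10: vr[C=3072/793 F=4] → run C
t=11: vr[C=3584/793 F=4] → run F
t=12: vr[C=3584/793 F=5] → run C
t=13: vr[F=5] → run F
t=14: vr[F=6] → run F
t=15: vr[F=7] → run F

running at tick 15 = F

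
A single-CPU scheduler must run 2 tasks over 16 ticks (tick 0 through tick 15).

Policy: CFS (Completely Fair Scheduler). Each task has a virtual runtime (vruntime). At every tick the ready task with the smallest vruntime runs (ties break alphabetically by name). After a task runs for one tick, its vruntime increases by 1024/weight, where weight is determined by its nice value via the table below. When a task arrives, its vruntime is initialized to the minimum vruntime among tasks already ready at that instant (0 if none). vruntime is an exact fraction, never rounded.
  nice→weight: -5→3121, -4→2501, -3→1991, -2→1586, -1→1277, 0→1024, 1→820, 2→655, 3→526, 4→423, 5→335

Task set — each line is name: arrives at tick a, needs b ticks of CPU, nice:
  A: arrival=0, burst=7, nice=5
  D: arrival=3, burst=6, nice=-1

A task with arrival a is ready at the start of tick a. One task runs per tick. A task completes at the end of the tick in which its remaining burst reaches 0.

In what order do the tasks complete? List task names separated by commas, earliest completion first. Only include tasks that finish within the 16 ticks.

t=0: vr[A=0] → run A
t=1: vr[A=1024/335] → run A
t=2: vr[A=2048/335] → run A
t=3: vr[A=3072/335 D=3072/335] → run A
t=4: vr[A=4096/335 D=3072/335] → run D
t=5: vr[A=4096/335 D=4265984/427795] → run D
t=6: vr[A=4096/335 D=4609024/427795] → run D
t=7: vr[A=4096/335 D=4952064/427795] → run D
t=8: vr[A=4096/335 D=5295104/427795] → run A
t=9: vr[A=1024/67 D=5295104/427795] → run D
t=10: vr[A=1024/67 D=5638144/427795] → run D
t=11: vr[A=1024/67] → run A
t=12: vr[A=6144/335] → run A
t=13: (idle)
t=14: (idle)
t=15: (idle)

completion order = D, A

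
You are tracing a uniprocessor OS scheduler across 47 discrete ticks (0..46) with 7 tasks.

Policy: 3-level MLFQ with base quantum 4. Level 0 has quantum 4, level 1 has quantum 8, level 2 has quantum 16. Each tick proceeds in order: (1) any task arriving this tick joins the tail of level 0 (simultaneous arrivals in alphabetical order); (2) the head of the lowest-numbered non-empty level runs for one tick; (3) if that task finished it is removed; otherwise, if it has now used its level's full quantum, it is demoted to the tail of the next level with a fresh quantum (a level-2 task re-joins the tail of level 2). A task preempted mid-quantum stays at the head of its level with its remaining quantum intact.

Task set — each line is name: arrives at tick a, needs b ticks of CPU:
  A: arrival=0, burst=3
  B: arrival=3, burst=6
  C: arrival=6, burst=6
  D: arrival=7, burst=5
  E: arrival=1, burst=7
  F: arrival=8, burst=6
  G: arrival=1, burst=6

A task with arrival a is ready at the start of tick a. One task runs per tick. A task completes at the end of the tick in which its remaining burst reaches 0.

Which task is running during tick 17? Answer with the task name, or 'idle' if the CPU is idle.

running at tick 17 = C

t=0: L0/L1/L2 = A/-/- → run A
t=1: L0/L1/L2 = AEG/-/- → run A
t=2: L0/L1/L2 = AEG/-/- → run A
t=3: L0/L1/L2 = EGB/-/- → run E
t=4: L0/L1/L2 = EGB/-/- → run E
t=5: L0/L1/L2 = EGB/-/- → run E
t=6: L0/L1/L2 = EGBC/-/- → run E
t=7: L0/L1/L2 = GBCD/E/- → run G
t=8: L0/L1/L2 = GBCDF/E/- → run G
t=9: L0/L1/L2 = GBCDF/E/- → run G
t=10: L0/L1/L2 = GBCDF/E/- → run G
t=11: L0/L1/L2 = BCDF/EG/- → run B
t=12: L0/L1/L2 = BCDF/EG/- → run B
t=13: L0/L1/L2 = BCDF/EG/- → run B
t=14: L0/L1/L2 = BCDF/EG/- → run B
t=15: L0/L1/L2 = CDF/EGB/- → run C
t=16: L0/L1/L2 = CDF/EGB/- → run C
t=17: L0/L1/L2 = CDF/EGB/- → run C
t=18: L0/L1/L2 = CDF/EGB/- → run C
t=19: L0/L1/L2 = DF/EGBC/- → run D
t=20: L0/L1/L2 = DF/EGBC/- → run D
t=21: L0/L1/L2 = DF/EGBC/- → run D
t=22: L0/L1/L2 = DF/EGBC/- → run D
t=23: L0/L1/L2 = F/EGBCD/- → run F
t=24: L0/L1/L2 = F/EGBCD/- → run F
t=25: L0/L1/L2 = F/EGBCD/- → run F
t=26: L0/L1/L2 = F/EGBCD/- → run F
t=27: L0/L1/L2 = -/EGBCDF/- → run E
t=28: L0/L1/L2 = -/EGBCDF/- → run E
t=29: L0/L1/L2 = -/EGBCDF/- → run E
t=30: L0/L1/L2 = -/GBCDF/- → run G
t=31: L0/L1/L2 = -/GBCDF/- → run G
t=32: L0/L1/L2 = -/BCDF/- → run B
t=33: L0/L1/L2 = -/BCDF/- → run B
t=34: L0/L1/L2 = -/CDF/- → run C
t=35: L0/L1/L2 = -/CDF/- → run C
t=36: L0/L1/L2 = -/DF/- → run D
t=37: L0/L1/L2 = -/F/- → run F
t=38: L0/L1/L2 = -/F/- → run F
t=39: (idle)
t=40: (idle)
t=41: (idle)
t=42: (idle)
t=43: (idle)
t=44: (idle)
t=45: (idle)
t=46: (idle)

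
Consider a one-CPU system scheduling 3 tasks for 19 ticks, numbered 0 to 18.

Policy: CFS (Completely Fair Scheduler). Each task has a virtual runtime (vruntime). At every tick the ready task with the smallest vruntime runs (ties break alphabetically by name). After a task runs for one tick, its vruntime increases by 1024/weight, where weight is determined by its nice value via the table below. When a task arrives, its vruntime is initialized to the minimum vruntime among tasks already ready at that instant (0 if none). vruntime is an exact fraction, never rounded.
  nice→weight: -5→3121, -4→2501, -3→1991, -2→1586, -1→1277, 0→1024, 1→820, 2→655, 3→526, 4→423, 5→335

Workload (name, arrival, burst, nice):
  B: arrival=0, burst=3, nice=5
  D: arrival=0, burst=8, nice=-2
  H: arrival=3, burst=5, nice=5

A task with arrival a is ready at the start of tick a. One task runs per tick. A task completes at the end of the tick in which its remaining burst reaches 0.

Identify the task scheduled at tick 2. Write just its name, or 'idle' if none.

running at tick 2 = D

t=0: vr[B=0 D=0] → run B
t=1: vr[B=1024/335 D=0] → run D
t=2: vr[B=1024/335 D=512/793] → run D
t=3: vr[B=1024/335 D=1024/793 H=1024/793] → run D
t=4: vr[B=1024/335 D=1536/793 H=1024/793] → run H
t=5: vr[B=1024/335 D=1536/793 H=1155072/265655] → run D
t=6: vr[B=1024/335 D=2048/793 H=1155072/265655] → run D
t=7: vr[B=1024/335 D=2560/793 H=1155072/265655] → run B
t=8: vr[B=2048/335 D=2560/793 H=1155072/265655] → run D
t=9: vr[B=2048/335 D=3072/793 H=1155072/265655] → run D
t=10: vr[B=2048/335 D=3584/793 H=1155072/265655] → run H
t=11: vr[B=2048/335 D=3584/793 H=1967104/265655] → run D
t=12: vr[B=2048/335 H=1967104/265655] → run B
t=13: vr[H=1967104/265655] → run H
t=14: vr[H=2779136/265655] → run H
t=15: vr[H=3591168/265655] → run H
t=16: (idle)
t=17: (idle)
t=18: (idle)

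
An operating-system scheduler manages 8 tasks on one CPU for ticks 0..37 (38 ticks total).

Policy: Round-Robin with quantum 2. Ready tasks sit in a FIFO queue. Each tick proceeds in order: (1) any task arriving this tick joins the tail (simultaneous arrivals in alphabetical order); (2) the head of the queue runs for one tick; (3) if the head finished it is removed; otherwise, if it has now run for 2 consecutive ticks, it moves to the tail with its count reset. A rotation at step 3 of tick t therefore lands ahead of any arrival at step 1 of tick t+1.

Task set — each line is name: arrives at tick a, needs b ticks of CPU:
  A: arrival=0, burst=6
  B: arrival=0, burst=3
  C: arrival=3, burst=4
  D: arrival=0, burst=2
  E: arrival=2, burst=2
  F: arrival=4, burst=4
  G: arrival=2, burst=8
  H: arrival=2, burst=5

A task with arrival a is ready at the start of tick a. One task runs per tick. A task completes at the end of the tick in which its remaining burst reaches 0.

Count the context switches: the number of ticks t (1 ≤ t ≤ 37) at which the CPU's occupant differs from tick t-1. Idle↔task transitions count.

context switches = 18

t=0: queue=[A,B,D] q_used=0 → run A
t=1: queue=[A,B,D] q_used=1 → run A
t=2: queue=[B,D,A,E,G,H] q_used=0 → run B
t=3: queue=[B,D,A,E,G,H,C] q_used=1 → run B
t=4: queue=[D,A,E,G,H,C,B,F] q_used=0 → run D
t=5: queue=[D,A,E,G,H,C,B,F] q_used=1 → run D
t=6: queue=[A,E,G,H,C,B,F] q_used=0 → run A
t=7: queue=[A,E,G,H,C,B,F] q_used=1 → run A
t=8: queue=[E,G,H,C,B,F,A] q_used=0 → run E
t=9: queue=[E,G,H,C,B,F,A] q_used=1 → run E
t=10: queue=[G,H,C,B,F,A] q_used=0 → run G
t=11: queue=[G,H,C,B,F,A] q_used=1 → run G
t=12: queue=[H,C,B,F,A,G] q_used=0 → run H
t=13: queue=[H,C,B,F,A,G] q_used=1 → run H
t=14: queue=[C,B,F,A,G,H] q_used=0 → run C
t=15: queue=[C,B,F,A,G,H] q_used=1 → run C
t=16: queue=[B,F,A,G,H,C] q_used=0 → run B
t=17: queue=[F,A,G,H,C] q_used=0 → run F
t=18: queue=[F,A,G,H,C] q_used=1 → run F
t=19: queue=[A,G,H,C,F] q_used=0 → run A
t=20: queue=[A,G,H,C,F] q_used=1 → run A
t=21: queue=[G,H,C,F] q_used=0 → run G
t=22: queue=[G,H,C,F] q_used=1 → run G
t=23: queue=[H,C,F,G] q_used=0 → run H
t=24: queue=[H,C,F,G] q_used=1 → run H
t=25: queue=[C,F,G,H] q_used=0 → run C
t=26: queue=[C,F,G,H] q_used=1 → run C
t=27: queue=[F,G,H] q_used=0 → run F
t=28: queue=[F,G,H] q_used=1 → run F
t=29: queue=[G,H] q_used=0 → run G
t=30: queue=[G,H] q_used=1 → run G
t=31: queue=[H,G] q_used=0 → run H
t=32: queue=[G] q_used=0 → run G
t=33: queue=[G] q_used=1 → run G
t=34: (idle)
t=35: (idle)
t=36: (idle)
t=37: (idle)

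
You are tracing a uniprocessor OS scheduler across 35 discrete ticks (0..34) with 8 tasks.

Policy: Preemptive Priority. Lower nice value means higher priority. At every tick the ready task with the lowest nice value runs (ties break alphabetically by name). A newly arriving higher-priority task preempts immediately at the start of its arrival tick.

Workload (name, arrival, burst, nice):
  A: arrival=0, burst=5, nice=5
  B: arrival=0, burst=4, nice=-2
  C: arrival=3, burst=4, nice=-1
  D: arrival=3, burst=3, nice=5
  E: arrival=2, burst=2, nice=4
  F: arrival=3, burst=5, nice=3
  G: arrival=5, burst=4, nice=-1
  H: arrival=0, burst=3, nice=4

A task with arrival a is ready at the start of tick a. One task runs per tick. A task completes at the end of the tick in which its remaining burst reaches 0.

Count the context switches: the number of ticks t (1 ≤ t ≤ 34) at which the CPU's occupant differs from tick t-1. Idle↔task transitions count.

context switches = 8

t=0: ready={A,B,H} → run B
t=1: ready={A,B,H} → run B
t=2: ready={A,B,E,H} → run B
t=3: ready={A,B,C,D,E,F,H} → run B
t=4: ready={A,C,D,E,F,H} → run C
t=5: ready={A,C,D,E,F,G,H} → run C
t=6: ready={A,C,D,E,F,G,H} → run C
t=7: ready={A,C,D,E,F,G,H} → run C
t=8: ready={A,D,E,F,G,H} → run G
t=9: ready={A,D,E,F,G,H} → run G
t=10: ready={A,D,E,F,G,H} → run G
t=11: ready={A,D,E,F,G,H} → run G
t=12: ready={A,D,E,F,H} → run F
t=13: ready={A,D,E,F,H} → run F
t=14: ready={A,D,E,F,H} → run F
t=15: ready={A,D,E,F,H} → run F
t=16: ready={A,D,E,F,H} → run F
t=17: ready={A,D,E,H} → run E
t=18: ready={A,D,E,H} → run E
t=19: ready={A,D,H} → run H
t=20: ready={A,D,H} → run H
t=21: ready={A,D,H} → run H
t=22: ready={A,D} → run A
t=23: ready={A,D} → run A
t=24: ready={A,D} → run A
t=25: ready={A,D} → run A
t=26: ready={A,D} → run A
t=27: ready={D} → run D
t=28: ready={D} → run D
t=29: ready={D} → run D
t=30: (idle)
t=31: (idle)
t=32: (idle)
t=33: (idle)
t=34: (idle)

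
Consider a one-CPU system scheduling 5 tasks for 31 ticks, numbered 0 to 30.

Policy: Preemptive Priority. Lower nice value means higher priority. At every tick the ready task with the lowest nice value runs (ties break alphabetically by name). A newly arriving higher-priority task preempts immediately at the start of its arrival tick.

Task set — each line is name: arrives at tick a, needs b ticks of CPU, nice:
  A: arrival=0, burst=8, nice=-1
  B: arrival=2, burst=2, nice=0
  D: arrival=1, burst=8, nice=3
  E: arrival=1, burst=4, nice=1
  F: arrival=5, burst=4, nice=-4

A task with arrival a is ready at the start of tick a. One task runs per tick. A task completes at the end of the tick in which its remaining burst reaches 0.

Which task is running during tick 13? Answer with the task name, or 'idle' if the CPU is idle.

t=0: ready={A} → run A
t=1: ready={A,D,E} → run A
t=2: ready={A,B,D,E} → run A
t=3: ready={A,B,D,E} → run A
t=4: ready={A,B,D,E} → run A
t=5: ready={A,B,D,E,F} → run F
t=6: ready={A,B,D,E,F} → run F
t=7: ready={A,B,D,E,F} → run F
t=8: ready={A,B,D,E,F} → run F
t=9: ready={A,B,D,E} → run A
t=10: ready={A,B,D,E} → run A
t=11: ready={A,B,D,E} → run A
t=12: ready={B,D,E} → run B
t=13: ready={B,D,E} → run B
t=14: ready={D,E} → run E
t=15: ready={D,E} → run E
t=16: ready={D,E} → run E
t=17: ready={D,E} → run E
t=18: ready={D} → run D
t=19: ready={D} → run D
t=20: ready={D} → run D
t=21: ready={D} → run D
t=22: ready={D} → run D
t=23: ready={D} → run D
t=24: ready={D} → run D
t=25: ready={D} → run D
t=26: (idle)
t=27: (idle)
t=28: (idle)
t=29: (idle)
t=30: (idle)

running at tick 13 = B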